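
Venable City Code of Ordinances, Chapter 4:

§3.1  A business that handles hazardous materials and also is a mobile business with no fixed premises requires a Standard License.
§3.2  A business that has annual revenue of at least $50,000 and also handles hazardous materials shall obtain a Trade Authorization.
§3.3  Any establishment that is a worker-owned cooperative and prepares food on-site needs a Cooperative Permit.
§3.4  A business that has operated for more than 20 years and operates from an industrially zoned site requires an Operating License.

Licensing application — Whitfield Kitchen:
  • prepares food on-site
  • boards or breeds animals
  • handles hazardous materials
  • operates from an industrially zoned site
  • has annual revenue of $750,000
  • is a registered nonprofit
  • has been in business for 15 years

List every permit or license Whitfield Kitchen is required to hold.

§3.1 handles hazardous materials; operates from an industrially zoned site (not: is a mobile business with no fixed premises) → Standard License not required.
§3.2 revenue $750,000 ≥ $50,000; handles hazardous materials → Trade Authorization required.
§3.3 is a registered nonprofit (not: is a worker-owned cooperative); prepares food on-site → Cooperative Permit not required.
§3.4 years in business 15 ≤ 20; operates from an industrially zoned site → Operating License not required.

Trade Authorization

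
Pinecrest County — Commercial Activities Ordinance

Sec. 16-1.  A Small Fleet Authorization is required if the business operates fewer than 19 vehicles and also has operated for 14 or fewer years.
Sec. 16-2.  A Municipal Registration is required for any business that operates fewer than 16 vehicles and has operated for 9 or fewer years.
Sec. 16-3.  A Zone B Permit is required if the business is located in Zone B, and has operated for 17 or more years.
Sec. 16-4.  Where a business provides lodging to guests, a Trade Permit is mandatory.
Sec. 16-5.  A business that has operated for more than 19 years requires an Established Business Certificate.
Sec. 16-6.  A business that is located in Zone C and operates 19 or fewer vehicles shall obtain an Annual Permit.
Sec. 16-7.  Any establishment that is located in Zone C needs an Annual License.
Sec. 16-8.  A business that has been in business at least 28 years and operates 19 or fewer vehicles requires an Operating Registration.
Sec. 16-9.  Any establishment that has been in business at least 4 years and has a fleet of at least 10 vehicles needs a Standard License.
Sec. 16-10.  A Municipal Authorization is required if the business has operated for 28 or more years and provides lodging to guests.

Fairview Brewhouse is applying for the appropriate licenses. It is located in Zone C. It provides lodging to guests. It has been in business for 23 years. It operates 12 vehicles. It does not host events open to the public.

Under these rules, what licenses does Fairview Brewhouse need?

Annual License, Annual Permit, Established Business Certificate, Standard License, Trade Permit

Sec. 16-1. vehicles 12 < 19; years in business 23 > 14 → Small Fleet Authorization not required.
Sec. 16-2. vehicles 12 < 16; years in business 23 > 9 → Municipal Registration not required.
Sec. 16-3. is located in Zone C (not: is located in Zone B); years in business 23 ≥ 17 → Zone B Permit not required.
Sec. 16-4. provides lodging to guests → Trade Permit required.
Sec. 16-5. years in business 23 > 19 → Established Business Certificate required.
Sec. 16-6. is located in Zone C; vehicles 12 ≤ 19 → Annual Permit required.
Sec. 16-7. is located in Zone C → Annual License required.
Sec. 16-8. years in business 23 < 28; vehicles 12 ≤ 19 → Operating Registration not required.
Sec. 16-9. years in business 23 ≥ 4; vehicles 12 ≥ 10 → Standard License required.
Sec. 16-10. years in business 23 < 28; provides lodging to guests → Municipal Authorization not required.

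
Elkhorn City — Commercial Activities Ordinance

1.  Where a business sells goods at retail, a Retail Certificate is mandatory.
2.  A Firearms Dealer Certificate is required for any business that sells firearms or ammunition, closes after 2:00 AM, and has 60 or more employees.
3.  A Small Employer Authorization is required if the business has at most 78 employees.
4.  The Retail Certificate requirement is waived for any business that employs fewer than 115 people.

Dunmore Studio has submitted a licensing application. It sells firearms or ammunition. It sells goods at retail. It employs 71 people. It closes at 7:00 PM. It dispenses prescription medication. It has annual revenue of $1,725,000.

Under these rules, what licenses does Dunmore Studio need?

Small Employer Authorization

1. sells goods at retail → Retail Certificate required.
2. sells firearms or ammunition; closes 7:00 PM, at/before 2:00 AM; employees 71 ≥ 60 → Firearms Dealer Certificate not required.
3. employees 71 ≤ 78 → Small Employer Authorization required.
4. employees 71 < 115 → exempt from Retail Certificate.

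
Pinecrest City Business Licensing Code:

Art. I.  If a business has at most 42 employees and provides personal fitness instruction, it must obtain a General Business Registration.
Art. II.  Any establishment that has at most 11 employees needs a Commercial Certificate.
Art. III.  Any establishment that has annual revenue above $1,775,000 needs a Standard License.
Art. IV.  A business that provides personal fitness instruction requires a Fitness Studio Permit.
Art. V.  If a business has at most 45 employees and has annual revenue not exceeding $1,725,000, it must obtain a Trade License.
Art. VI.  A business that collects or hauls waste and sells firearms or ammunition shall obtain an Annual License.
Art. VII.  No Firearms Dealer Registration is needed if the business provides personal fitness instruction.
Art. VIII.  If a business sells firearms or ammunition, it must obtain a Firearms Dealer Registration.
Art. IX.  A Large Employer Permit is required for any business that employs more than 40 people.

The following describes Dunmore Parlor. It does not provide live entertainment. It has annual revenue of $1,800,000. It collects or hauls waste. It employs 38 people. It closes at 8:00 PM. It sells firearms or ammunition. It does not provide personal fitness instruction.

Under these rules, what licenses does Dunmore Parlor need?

Annual License, Firearms Dealer Registration, Standard License

Art. I. employees 38 ≤ 42; does not provide personal fitness instruction → General Business Registration not required.
Art. II. employees 38 > 11 → Commercial Certificate not required.
Art. III. revenue $1,800,000 > $1,775,000 → Standard License required.
Art. IV. does not provide personal fitness instruction → Fitness Studio Permit not required.
Art. V. employees 38 ≤ 45; revenue $1,800,000 > $1,725,000 → Trade License not required.
Art. VI. collects or hauls waste; sells firearms or ammunition → Annual License required.
Art. VII. does not provide personal fitness instruction → Firearms Dealer Registration exemption does not apply.
Art. VIII. sells firearms or ammunition → Firearms Dealer Registration required.
Art. IX. employees 38 ≤ 40 → Large Employer Permit not required.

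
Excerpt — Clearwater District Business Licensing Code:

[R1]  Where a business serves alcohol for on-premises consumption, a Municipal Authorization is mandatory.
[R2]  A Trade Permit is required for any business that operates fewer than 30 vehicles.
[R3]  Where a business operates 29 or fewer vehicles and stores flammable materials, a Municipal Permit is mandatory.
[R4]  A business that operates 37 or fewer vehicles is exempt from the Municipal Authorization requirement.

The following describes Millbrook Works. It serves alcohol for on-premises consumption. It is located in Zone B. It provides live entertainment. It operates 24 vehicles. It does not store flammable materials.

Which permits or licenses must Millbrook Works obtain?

[R1] serves alcohol for on-premises consumption → Municipal Authorization required.
[R2] vehicles 24 < 30 → Trade Permit required.
[R3] vehicles 24 ≤ 29; does not store flammable materials → Municipal Permit not required.
[R4] vehicles 24 ≤ 37 → exempt from Municipal Authorization.

Trade Permit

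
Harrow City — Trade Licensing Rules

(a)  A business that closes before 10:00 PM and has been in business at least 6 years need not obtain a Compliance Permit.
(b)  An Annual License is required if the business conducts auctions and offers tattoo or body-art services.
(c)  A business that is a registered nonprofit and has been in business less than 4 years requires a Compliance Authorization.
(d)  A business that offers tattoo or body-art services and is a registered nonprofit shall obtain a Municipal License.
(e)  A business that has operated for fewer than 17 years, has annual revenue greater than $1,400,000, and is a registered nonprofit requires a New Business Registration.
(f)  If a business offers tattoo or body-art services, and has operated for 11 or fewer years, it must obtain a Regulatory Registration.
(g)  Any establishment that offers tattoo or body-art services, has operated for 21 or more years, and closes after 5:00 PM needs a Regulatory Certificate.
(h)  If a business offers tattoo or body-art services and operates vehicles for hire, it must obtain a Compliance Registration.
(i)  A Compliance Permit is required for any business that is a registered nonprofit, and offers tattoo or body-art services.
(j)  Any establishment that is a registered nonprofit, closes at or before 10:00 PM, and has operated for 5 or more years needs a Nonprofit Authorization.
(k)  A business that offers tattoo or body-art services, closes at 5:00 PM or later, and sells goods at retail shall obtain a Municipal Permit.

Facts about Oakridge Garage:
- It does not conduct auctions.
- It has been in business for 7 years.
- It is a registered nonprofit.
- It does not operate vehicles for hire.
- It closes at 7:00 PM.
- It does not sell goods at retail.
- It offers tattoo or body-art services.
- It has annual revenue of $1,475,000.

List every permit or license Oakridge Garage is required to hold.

Municipal License, New Business Registration, Nonprofit Authorization, Regulatory Registration

(a) closes 7:00 PM, at/before 10:00 PM; years in business 7 ≥ 6 → exempt from Compliance Permit.
(b) does not conduct auctions; offers tattoo or body-art services → Annual License not required.
(c) is a registered nonprofit; years in business 7 ≥ 4 → Compliance Authorization not required.
(d) offers tattoo or body-art services; is a registered nonprofit → Municipal License required.
(e) years in business 7 < 17; revenue $1,475,000 > $1,400,000; is a registered nonprofit → New Business Registration required.
(f) offers tattoo or body-art services; years in business 7 ≤ 11 → Regulatory Registration required.
(g) offers tattoo or body-art services; years in business 7 < 21; closes 7:00 PM, after 5:00 PM → Regulatory Certificate not required.
(h) offers tattoo or body-art services; does not operate vehicles for hire → Compliance Registration not required.
(i) is a registered nonprofit; offers tattoo or body-art services → Compliance Permit required.
(j) is a registered nonprofit; closes 7:00 PM, at/before 10:00 PM; years in business 7 ≥ 5 → Nonprofit Authorization required.
(k) offers tattoo or body-art services; closes 7:00 PM, after 5:00 PM; does not sell goods at retail → Municipal Permit not required.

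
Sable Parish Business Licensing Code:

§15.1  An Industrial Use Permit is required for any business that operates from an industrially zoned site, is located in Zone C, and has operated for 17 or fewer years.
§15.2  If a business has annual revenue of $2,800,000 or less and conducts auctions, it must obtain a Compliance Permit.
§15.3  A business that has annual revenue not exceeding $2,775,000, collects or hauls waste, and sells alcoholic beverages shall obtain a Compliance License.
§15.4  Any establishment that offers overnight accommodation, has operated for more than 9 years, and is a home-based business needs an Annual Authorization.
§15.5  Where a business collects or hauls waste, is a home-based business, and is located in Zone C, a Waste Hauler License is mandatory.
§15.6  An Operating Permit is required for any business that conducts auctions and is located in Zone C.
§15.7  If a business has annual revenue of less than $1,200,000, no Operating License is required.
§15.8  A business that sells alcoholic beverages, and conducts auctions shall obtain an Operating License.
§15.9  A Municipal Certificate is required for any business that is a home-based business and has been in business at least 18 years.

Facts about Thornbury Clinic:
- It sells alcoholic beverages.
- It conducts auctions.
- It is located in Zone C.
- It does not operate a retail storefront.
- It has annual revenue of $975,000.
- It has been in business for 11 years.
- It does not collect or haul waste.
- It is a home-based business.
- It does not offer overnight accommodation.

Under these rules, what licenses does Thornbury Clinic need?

Compliance Permit, Operating Permit

§15.1 is a home-based business (not: operates from an industrially zoned site); is located in Zone C; years in business 11 ≤ 17 → Industrial Use Permit not required.
§15.2 revenue $975,000 ≤ $2,800,000; conducts auctions → Compliance Permit required.
§15.3 revenue $975,000 ≤ $2,775,000; does not collect or haul waste; sells alcoholic beverages → Compliance License not required.
§15.4 does not offer overnight accommodation; years in business 11 > 9; is a home-based business → Annual Authorization not required.
§15.5 does not collect or haul waste; is a home-based business; is located in Zone C → Waste Hauler License not required.
§15.6 conducts auctions; is located in Zone C → Operating Permit required.
§15.7 revenue $975,000 < $1,200,000 → exempt from Operating License.
§15.8 sells alcoholic beverages; conducts auctions → Operating License required.
§15.9 is a home-based business; years in business 11 < 18 → Municipal Certificate not required.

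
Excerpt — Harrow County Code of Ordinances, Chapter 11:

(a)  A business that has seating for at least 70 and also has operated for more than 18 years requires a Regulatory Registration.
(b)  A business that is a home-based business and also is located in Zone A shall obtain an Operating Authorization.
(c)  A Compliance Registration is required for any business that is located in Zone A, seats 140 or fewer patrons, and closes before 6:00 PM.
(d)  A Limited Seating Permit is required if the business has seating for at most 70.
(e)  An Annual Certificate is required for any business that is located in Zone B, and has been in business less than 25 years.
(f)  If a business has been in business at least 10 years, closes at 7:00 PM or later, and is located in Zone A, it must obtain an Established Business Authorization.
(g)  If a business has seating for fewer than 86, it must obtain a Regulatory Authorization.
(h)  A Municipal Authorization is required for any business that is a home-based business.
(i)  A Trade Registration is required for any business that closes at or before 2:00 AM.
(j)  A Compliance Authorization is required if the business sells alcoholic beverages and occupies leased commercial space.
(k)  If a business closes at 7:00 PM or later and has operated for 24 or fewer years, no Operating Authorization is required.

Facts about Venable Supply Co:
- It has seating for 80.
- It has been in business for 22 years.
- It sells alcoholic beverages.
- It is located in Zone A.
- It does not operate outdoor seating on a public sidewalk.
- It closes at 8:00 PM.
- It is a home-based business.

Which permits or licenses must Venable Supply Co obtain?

(a) seating 80 ≥ 70; years in business 22 > 18 → Regulatory Registration required.
(b) is a home-based business; is located in Zone A → Operating Authorization required.
(c) is located in Zone A; seating 80 ≤ 140; closes 8:00 PM, after 6:00 PM → Compliance Registration not required.
(d) seating 80 > 70 → Limited Seating Permit not required.
(e) is located in Zone A (not: is located in Zone B); years in business 22 < 25 → Annual Certificate not required.
(f) years in business 22 ≥ 10; closes 8:00 PM, after 7:00 PM; is located in Zone A → Established Business Authorization required.
(g) seating 80 < 86 → Regulatory Authorization required.
(h) is a home-based business → Municipal Authorization required.
(i) closes 8:00 PM, at/before 2:00 AM → Trade Registration required.
(j) sells alcoholic beverages; is a home-based business (not: occupies leased commercial space) → Compliance Authorization not required.
(k) closes 8:00 PM, after 7:00 PM; years in business 22 ≤ 24 → exempt from Operating Authorization.

Established Business Authorization, Municipal Authorization, Regulatory Authorization, Regulatory Registration, Trade Registration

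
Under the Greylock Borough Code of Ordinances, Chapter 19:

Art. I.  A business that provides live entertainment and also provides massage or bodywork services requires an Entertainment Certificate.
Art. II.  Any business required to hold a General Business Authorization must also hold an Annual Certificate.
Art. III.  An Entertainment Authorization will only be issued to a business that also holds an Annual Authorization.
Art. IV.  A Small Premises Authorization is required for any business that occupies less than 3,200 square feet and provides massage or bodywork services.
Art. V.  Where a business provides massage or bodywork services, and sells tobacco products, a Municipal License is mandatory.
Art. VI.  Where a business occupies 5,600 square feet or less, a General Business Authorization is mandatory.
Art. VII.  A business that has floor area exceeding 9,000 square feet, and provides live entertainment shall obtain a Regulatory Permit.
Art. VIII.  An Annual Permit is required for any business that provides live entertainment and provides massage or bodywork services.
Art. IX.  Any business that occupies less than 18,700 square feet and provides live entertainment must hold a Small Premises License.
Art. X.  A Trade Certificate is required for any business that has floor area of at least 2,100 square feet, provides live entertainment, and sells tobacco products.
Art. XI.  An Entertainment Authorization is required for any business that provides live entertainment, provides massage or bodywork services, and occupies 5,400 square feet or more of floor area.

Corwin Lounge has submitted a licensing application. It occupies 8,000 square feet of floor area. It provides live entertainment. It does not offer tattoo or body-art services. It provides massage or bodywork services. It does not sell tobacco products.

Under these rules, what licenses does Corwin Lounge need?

Annual Authorization, Annual Permit, Entertainment Authorization, Entertainment Certificate, Small Premises License

Art. I. provides live entertainment; provides massage or bodywork services → Entertainment Certificate required.
Art. II. General Business Authorization is not required → no effect.
Art. III. Entertainment Authorization is required → Annual Authorization also required.
Art. IV. floor area 8,000 square feet ≥ 3,200 square feet; provides massage or bodywork services → Small Premises Authorization not required.
Art. V. provides massage or bodywork services; does not sell tobacco products → Municipal License not required.
Art. VI. floor area 8,000 square feet > 5,600 square feet → General Business Authorization not required.
Art. VII. floor area 8,000 square feet ≤ 9,000 square feet; provides live entertainment → Regulatory Permit not required.
Art. VIII. provides live entertainment; provides massage or bodywork services → Annual Permit required.
Art. IX. floor area 8,000 square feet < 18,700 square feet; provides live entertainment → Small Premises License required.
Art. X. floor area 8,000 square feet ≥ 2,100 square feet; provides live entertainment; does not sell tobacco products → Trade Certificate not required.
Art. XI. provides live entertainment; provides massage or bodywork services; floor area 8,000 square feet ≥ 5,400 square feet → Entertainment Authorization required.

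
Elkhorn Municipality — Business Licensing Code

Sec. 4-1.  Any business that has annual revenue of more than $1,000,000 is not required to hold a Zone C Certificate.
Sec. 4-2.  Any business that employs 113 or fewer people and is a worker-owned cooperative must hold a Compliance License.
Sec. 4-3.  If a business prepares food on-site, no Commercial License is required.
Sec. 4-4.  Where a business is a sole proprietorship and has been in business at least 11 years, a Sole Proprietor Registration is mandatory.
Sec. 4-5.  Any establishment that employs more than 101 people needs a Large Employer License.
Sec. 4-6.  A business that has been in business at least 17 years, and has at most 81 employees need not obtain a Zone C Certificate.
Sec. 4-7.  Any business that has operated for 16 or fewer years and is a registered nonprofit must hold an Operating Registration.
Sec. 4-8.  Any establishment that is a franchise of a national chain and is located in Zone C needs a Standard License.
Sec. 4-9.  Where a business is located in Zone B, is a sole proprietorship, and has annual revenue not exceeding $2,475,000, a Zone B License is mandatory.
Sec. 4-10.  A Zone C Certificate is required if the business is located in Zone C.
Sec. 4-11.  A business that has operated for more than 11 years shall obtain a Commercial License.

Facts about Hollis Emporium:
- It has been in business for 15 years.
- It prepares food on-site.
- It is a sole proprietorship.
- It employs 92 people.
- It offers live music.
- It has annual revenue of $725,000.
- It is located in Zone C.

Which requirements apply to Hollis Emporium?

Sec. 4-1. revenue $725,000 ≤ $1,000,000 → Zone C Certificate exemption does not apply.
Sec. 4-2. employees 92 ≤ 113; is a sole proprietorship (not: is a worker-owned cooperative) → Compliance License not required.
Sec. 4-3. prepares food on-site → exempt from Commercial License.
Sec. 4-4. is a sole proprietorship; years in business 15 ≥ 11 → Sole Proprietor Registration required.
Sec. 4-5. employees 92 ≤ 101 → Large Employer License not required.
Sec. 4-6. years in business 15 < 17; employees 92 > 81 → Zone C Certificate exemption does not apply.
Sec. 4-7. years in business 15 ≤ 16; is a sole proprietorship (not: is a registered nonprofit) → Operating Registration not required.
Sec. 4-8. is a sole proprietorship (not: is a franchise of a national chain); is located in Zone C → Standard License not required.
Sec. 4-9. is located in Zone C (not: is located in Zone B); is a sole proprietorship; revenue $725,000 ≤ $2,475,000 → Zone B License not required.
Sec. 4-10. is located in Zone C → Zone C Certificate required.
Sec. 4-11. years in business 15 > 11 → Commercial License required.

Sole Proprietor Registration, Zone C Certificate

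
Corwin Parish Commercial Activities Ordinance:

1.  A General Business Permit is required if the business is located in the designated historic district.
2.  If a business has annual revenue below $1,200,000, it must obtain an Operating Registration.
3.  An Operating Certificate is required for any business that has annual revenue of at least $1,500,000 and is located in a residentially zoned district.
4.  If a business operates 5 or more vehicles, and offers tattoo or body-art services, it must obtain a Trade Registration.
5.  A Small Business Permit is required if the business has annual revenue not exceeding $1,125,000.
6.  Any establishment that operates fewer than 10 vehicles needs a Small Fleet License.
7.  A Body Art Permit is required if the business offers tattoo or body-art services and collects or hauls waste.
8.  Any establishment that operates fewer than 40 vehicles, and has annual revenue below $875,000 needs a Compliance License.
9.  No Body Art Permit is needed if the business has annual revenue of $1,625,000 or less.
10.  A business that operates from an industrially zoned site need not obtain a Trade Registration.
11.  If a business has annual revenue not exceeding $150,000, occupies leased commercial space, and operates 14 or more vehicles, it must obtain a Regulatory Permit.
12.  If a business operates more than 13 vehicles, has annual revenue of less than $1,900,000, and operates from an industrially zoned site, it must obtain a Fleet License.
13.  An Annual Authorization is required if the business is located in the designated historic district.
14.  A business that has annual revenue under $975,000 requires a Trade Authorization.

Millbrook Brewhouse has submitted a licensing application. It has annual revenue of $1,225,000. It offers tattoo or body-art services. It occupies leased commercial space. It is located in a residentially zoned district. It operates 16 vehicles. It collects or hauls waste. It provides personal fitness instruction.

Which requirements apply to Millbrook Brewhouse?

Trade Registration

1. is located in a residentially zoned district (not: is located in the designated historic district) → General Business Permit not required.
2. revenue $1,225,000 ≥ $1,200,000 → Operating Registration not required.
3. revenue $1,225,000 < $1,500,000; is located in a residentially zoned district → Operating Certificate not required.
4. vehicles 16 ≥ 5; offers tattoo or body-art services → Trade Registration required.
5. revenue $1,225,000 > $1,125,000 → Small Business Permit not required.
6. vehicles 16 ≥ 10 → Small Fleet License not required.
7. offers tattoo or body-art services; collects or hauls waste → Body Art Permit required.
8. vehicles 16 < 40; revenue $1,225,000 ≥ $875,000 → Compliance License not required.
9. revenue $1,225,000 ≤ $1,625,000 → exempt from Body Art Permit.
10. occupies leased commercial space (not: operates from an industrially zoned site) → Trade Registration exemption does not apply.
11. revenue $1,225,000 > $150,000; occupies leased commercial space; vehicles 16 ≥ 14 → Regulatory Permit not required.
12. vehicles 16 > 13; revenue $1,225,000 < $1,900,000; occupies leased commercial space (not: operates from an industrially zoned site) → Fleet License not required.
13. is located in a residentially zoned district (not: is located in the designated historic district) → Annual Authorization not required.
14. revenue $1,225,000 ≥ $975,000 → Trade Authorization not required.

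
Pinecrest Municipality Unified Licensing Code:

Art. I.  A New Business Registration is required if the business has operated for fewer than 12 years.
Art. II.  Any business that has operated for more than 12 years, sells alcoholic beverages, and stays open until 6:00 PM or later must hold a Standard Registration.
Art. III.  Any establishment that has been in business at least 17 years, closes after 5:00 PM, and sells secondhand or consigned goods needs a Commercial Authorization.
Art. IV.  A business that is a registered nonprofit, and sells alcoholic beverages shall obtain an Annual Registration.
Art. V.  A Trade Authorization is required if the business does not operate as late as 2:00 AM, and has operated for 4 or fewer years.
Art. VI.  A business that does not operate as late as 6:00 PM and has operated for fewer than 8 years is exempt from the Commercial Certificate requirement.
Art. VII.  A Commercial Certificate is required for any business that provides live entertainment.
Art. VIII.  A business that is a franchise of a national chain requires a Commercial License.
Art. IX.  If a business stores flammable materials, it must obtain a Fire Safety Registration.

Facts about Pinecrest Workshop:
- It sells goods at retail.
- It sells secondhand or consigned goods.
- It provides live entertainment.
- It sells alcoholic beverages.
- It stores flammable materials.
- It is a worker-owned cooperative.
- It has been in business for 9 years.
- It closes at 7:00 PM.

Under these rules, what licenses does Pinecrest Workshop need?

Commercial Certificate, Fire Safety Registration, New Business Registration

Art. I. years in business 9 < 12 → New Business Registration required.
Art. II. years in business 9 ≤ 12; sells alcoholic beverages; closes 7:00 PM, after 6:00 PM → Standard Registration not required.
Art. III. years in business 9 < 17; closes 7:00 PM, after 5:00 PM; sells secondhand or consigned goods → Commercial Authorization not required.
Art. IV. is a worker-owned cooperative (not: is a registered nonprofit); sells alcoholic beverages → Annual Registration not required.
Art. V. closes 7:00 PM, at/before 2:00 AM; years in business 9 > 4 → Trade Authorization not required.
Art. VI. closes 7:00 PM, after 6:00 PM; years in business 9 ≥ 8 → Commercial Certificate exemption does not apply.
Art. VII. provides live entertainment → Commercial Certificate required.
Art. VIII. is a worker-owned cooperative (not: is a franchise of a national chain) → Commercial License not required.
Art. IX. stores flammable materials → Fire Safety Registration required.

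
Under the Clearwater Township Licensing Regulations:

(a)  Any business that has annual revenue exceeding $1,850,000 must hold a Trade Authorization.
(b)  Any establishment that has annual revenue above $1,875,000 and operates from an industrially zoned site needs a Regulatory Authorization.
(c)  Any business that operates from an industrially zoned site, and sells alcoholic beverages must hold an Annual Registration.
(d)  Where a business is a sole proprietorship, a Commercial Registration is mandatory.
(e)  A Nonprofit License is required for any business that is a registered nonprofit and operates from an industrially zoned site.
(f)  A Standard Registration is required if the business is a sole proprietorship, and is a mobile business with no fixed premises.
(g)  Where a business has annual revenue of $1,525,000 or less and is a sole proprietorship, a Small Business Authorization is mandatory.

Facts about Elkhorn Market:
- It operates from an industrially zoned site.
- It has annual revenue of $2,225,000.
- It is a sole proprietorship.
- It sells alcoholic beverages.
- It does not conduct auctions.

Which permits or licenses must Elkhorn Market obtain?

(a) revenue $2,225,000 > $1,850,000 → Trade Authorization required.
(b) revenue $2,225,000 > $1,875,000; operates from an industrially zoned site → Regulatory Authorization required.
(c) operates from an industrially zoned site; sells alcoholic beverages → Annual Registration required.
(d) is a sole proprietorship → Commercial Registration required.
(e) is a sole proprietorship (not: is a registered nonprofit); operates from an industrially zoned site → Nonprofit License not required.
(f) is a sole proprietorship; operates from an industrially zoned site (not: is a mobile business with no fixed premises) → Standard Registration not required.
(g) revenue $2,225,000 > $1,525,000; is a sole proprietorship → Small Business Authorization not required.

Annual Registration, Commercial Registration, Regulatory Authorization, Trade Authorization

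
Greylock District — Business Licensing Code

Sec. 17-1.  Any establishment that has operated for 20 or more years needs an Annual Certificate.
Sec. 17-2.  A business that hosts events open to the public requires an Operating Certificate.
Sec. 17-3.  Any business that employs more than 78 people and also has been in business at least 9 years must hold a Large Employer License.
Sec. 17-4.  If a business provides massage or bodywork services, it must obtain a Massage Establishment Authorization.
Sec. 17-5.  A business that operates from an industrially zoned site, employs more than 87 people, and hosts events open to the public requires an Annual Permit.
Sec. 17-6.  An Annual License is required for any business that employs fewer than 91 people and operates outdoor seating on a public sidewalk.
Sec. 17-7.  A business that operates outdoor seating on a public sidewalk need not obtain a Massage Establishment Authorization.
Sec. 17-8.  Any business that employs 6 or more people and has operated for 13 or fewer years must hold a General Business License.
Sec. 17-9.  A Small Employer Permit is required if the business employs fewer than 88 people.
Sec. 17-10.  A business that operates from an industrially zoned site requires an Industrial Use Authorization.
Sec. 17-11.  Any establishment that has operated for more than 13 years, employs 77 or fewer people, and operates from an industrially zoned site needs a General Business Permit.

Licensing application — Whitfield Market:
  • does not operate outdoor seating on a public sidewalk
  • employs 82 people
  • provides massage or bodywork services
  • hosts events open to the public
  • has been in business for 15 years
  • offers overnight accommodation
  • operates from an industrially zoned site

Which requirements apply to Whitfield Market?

Industrial Use Authorization, Large Employer License, Massage Establishment Authorization, Operating Certificate, Small Employer Permit

Sec. 17-1. years in business 15 < 20 → Annual Certificate not required.
Sec. 17-2. hosts events open to the public → Operating Certificate required.
Sec. 17-3. employees 82 > 78; years in business 15 ≥ 9 → Large Employer License required.
Sec. 17-4. provides massage or bodywork services → Massage Establishment Authorization required.
Sec. 17-5. operates from an industrially zoned site; employees 82 ≤ 87; hosts events open to the public → Annual Permit not required.
Sec. 17-6. employees 82 < 91; does not operate outdoor seating on a public sidewalk → Annual License not required.
Sec. 17-7. does not operate outdoor seating on a public sidewalk → Massage Establishment Authorization exemption does not apply.
Sec. 17-8. employees 82 ≥ 6; years in business 15 > 13 → General Business License not required.
Sec. 17-9. employees 82 < 88 → Small Employer Permit required.
Sec. 17-10. operates from an industrially zoned site → Industrial Use Authorization required.
Sec. 17-11. years in business 15 > 13; employees 82 > 77; operates from an industrially zoned site → General Business Permit not required.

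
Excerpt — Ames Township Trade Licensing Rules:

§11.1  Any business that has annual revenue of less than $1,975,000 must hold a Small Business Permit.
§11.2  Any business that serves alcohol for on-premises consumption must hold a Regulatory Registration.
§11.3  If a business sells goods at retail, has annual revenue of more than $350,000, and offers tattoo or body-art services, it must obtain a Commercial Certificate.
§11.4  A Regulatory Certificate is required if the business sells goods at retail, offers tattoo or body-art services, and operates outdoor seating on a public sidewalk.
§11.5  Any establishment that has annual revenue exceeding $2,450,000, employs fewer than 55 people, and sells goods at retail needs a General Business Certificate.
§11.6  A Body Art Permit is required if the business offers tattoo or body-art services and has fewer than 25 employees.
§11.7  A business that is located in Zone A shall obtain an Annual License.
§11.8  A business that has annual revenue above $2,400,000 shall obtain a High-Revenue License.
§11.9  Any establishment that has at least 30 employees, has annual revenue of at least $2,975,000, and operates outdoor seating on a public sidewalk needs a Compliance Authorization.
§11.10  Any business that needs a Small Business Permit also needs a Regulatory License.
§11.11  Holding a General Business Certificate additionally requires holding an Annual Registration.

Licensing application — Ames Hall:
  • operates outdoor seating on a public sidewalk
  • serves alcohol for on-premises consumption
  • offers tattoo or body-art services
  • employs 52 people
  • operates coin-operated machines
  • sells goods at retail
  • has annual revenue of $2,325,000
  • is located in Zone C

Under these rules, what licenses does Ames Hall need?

§11.1 revenue $2,325,000 ≥ $1,975,000 → Small Business Permit not required.
§11.2 serves alcohol for on-premises consumption → Regulatory Registration required.
§11.3 sells goods at retail; revenue $2,325,000 > $350,000; offers tattoo or body-art services → Commercial Certificate required.
§11.4 sells goods at retail; offers tattoo or body-art services; operates outdoor seating on a public sidewalk → Regulatory Certificate required.
§11.5 revenue $2,325,000 ≤ $2,450,000; employees 52 < 55; sells goods at retail → General Business Certificate not required.
§11.6 offers tattoo or body-art services; employees 52 ≥ 25 → Body Art Permit not required.
§11.7 is located in Zone C (not: is located in Zone A) → Annual License not required.
§11.8 revenue $2,325,000 ≤ $2,400,000 → High-Revenue License not required.
§11.9 employees 52 ≥ 30; revenue $2,325,000 < $2,975,000; operates outdoor seating on a public sidewalk → Compliance Authorization not required.
§11.10 Small Business Permit is not required → no effect.
§11.11 General Business Certificate is not required → no effect.

Commercial Certificate, Regulatory Certificate, Regulatory Registration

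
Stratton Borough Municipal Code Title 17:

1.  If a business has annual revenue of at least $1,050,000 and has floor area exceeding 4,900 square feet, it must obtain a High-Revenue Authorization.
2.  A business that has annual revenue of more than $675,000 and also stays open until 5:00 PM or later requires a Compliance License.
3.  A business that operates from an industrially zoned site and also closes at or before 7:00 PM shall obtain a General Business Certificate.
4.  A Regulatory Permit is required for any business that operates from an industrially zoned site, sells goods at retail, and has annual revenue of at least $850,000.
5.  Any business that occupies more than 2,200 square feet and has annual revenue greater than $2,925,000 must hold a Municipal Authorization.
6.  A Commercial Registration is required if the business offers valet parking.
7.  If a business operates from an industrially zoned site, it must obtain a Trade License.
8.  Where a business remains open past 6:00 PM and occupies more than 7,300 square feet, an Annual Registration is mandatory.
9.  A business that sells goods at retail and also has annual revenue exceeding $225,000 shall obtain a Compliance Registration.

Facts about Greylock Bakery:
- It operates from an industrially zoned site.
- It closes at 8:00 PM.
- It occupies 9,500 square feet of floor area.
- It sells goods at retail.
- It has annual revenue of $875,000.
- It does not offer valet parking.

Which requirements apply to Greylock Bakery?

1. revenue $875,000 < $1,050,000; floor area 9,500 square feet > 4,900 square feet → High-Revenue Authorization not required.
2. revenue $875,000 > $675,000; closes 8:00 PM, after 5:00 PM → Compliance License required.
3. operates from an industrially zoned site; closes 8:00 PM, after 7:00 PM → General Business Certificate not required.
4. operates from an industrially zoned site; sells goods at retail; revenue $875,000 ≥ $850,000 → Regulatory Permit required.
5. floor area 9,500 square feet > 2,200 square feet; revenue $875,000 ≤ $2,925,000 → Municipal Authorization not required.
6. does not offer valet parking → Commercial Registration not required.
7. operates from an industrially zoned site → Trade License required.
8. closes 8:00 PM, after 6:00 PM; floor area 9,500 square feet > 7,300 square feet → Annual Registration required.
9. sells goods at retail; revenue $875,000 > $225,000 → Compliance Registration required.

Annual Registration, Compliance License, Compliance Registration, Regulatory Permit, Trade License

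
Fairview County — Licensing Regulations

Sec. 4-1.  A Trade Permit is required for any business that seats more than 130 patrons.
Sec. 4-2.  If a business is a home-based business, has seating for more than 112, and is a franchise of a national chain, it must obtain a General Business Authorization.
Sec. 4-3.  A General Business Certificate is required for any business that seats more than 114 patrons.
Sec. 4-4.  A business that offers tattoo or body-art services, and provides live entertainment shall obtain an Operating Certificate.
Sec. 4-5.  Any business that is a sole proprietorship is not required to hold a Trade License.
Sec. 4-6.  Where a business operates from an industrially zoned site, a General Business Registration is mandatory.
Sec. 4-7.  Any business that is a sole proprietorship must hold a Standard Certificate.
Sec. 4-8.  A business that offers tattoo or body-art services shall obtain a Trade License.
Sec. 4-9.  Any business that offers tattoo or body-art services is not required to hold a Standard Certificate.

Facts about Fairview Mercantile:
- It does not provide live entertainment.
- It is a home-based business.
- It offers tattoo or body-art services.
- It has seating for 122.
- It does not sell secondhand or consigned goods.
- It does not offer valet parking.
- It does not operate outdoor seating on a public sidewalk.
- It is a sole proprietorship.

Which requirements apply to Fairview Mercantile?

Sec. 4-1. seating 122 ≤ 130 → Trade Permit not required.
Sec. 4-2. is a home-based business; seating 122 > 112; is a sole proprietorship (not: is a franchise of a national chain) → General Business Authorization not required.
Sec. 4-3. seating 122 > 114 → General Business Certificate required.
Sec. 4-4. offers tattoo or body-art services; does not provide live entertainment → Operating Certificate not required.
Sec. 4-5. is a sole proprietorship → exempt from Trade License.
Sec. 4-6. is a home-based business (not: operates from an industrially zoned site) → General Business Registration not required.
Sec. 4-7. is a sole proprietorship → Standard Certificate required.
Sec. 4-8. offers tattoo or body-art services → Trade License required.
Sec. 4-9. offers tattoo or body-art services → exempt from Standard Certificate.

General Business Certificate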